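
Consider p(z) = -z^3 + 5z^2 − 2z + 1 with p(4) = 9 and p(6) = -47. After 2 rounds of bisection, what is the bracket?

p(5) = -9 < 0, so the root lies in [4, 5]
p(4.5) = 2.125 > 0, so the root lies in [4.5, 5]

[4.5, 5]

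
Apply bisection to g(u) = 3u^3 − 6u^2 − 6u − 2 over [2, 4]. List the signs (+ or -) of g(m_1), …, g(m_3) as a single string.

+--

midpoint 3: g = 7 > 0 → [2, 3]
midpoint 2.5: g = -7.625 < 0 → [2.5, 3]
midpoint 2.75: g = -1.484375 < 0 → [2.75, 3]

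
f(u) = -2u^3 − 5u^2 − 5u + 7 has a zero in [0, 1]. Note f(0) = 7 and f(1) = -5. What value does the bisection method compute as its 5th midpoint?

0.71875

u = 0.5 gives f = 3, positive; keep [0.5, 1]
u = 0.75 gives f = -0.40625, negative; keep [0.5, 0.75]
u = 0.625 gives f = 1.433594, positive; keep [0.625, 0.75]
u = 0.6875 gives f = 0.5493, positive; keep [0.6875, 0.75]
u = 0.71875 gives f = 0.0806, positive; keep [0.71875, 0.75]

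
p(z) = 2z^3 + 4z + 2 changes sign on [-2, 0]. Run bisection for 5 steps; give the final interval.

z = -1 gives p = -4, negative; keep [-1, 0]
z = -0.5 gives p = -0.25, negative; keep [-0.5, 0]
z = -0.25 gives p = 0.96875, positive; keep [-0.5, -0.25]
z = -0.375 gives p = 0.3945, positive; keep [-0.5, -0.375]
z = -0.4375 gives p = 0.0825, positive; keep [-0.5, -0.4375]

[-0.5, -0.4375]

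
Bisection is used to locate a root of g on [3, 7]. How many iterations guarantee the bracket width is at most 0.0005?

13

Width after n steps is 4/2^n. Need 2^n ≥ 4/0.0005 = 8000.
2^12 = 4096 < 8000 ≤ 2^13 = 8192, so n = 13.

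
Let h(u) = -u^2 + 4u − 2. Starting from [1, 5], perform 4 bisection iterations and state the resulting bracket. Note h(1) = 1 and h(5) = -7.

midpoint 3: h = 1 > 0 → [3, 5]
midpoint 4: h = -2 < 0 → [3, 4]
midpoint 3.5: h = -0.25 < 0 → [3, 3.5]
midpoint 3.25: h = 0.4375 > 0 → [3.25, 3.5]

[3.25, 3.5]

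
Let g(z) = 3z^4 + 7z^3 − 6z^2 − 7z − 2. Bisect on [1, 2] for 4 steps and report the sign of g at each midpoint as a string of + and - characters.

++--

m = 1.5, g(m) = 12.8125 (+); new bracket [1, 1.5]
m = 1.25, g(m) = 0.871094 (+); new bracket [1, 1.25]
m = 1.125, g(m) = -2.696533 (−); new bracket [1.125, 1.25]
m = 1.1875, g(m) = -1.0859 (−); new bracket [1.1875, 1.25]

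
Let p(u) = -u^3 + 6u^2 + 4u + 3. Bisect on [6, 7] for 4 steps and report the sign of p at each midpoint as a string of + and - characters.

p(6.5) = 7.875 > 0, so the root lies in [6.5, 7]
p(6.75) = -4.171875 < 0, so the root lies in [6.5, 6.75]
p(6.625) = 2.068359 > 0, so the root lies in [6.625, 6.75]
p(6.6875) = -0.9968 < 0, so the root lies in [6.625, 6.6875]

+-+-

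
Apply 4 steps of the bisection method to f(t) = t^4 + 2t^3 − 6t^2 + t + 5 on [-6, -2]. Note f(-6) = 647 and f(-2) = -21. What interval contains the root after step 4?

[-3.75, -3.5]

midpoint -4: f = 33 > 0 → [-4, -2]
midpoint -3: f = -25 < 0 → [-4, -3]
midpoint -3.5: f = -7.6875 < 0 → [-4, -3.5]
midpoint -3.75: f = 9.1602 > 0 → [-3.75, -3.5]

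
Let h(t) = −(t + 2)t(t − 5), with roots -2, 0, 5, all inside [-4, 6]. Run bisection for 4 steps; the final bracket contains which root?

5

midpoint 1: h = 12 > 0 → [1, 6]
midpoint 3.5: h = 28.875 > 0 → [3.5, 6]
midpoint 4.75: h = 8.015625 > 0 → [4.75, 6]
midpoint 5.375: h = -14.8652 < 0 → [4.75, 5.375]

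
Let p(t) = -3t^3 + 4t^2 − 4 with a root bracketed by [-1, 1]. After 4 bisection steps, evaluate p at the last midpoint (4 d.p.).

1.0723

p(0) = -4 < 0, so the root lies in [-1, 0]
p(-0.5) = -2.625 < 0, so the root lies in [-1, -0.5]
p(-0.75) = -0.484375 < 0, so the root lies in [-1, -0.75]
p(-0.875) = 1.0723 > 0, so the root lies in [-0.875, -0.75]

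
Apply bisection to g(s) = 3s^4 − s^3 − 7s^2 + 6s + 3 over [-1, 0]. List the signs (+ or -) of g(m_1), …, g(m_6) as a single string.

-+-+++

midpoint -0.5: g = -1.4375 < 0 → [-0.5, 0]
midpoint -0.25: g = 1.089844 > 0 → [-0.5, -0.25]
midpoint -0.375: g = -0.122314 < 0 → [-0.375, -0.25]
midpoint -0.3125: g = 0.5005 > 0 → [-0.375, -0.3125]
midpoint -0.34375: g = 0.1929 > 0 → [-0.375, -0.34375]
midpoint -0.359375: g = 0.0362 > 0 → [-0.375, -0.359375]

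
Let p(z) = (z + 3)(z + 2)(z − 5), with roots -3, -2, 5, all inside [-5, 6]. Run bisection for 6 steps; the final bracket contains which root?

5

m = 0.5, p(m) = -39.375 (−); new bracket [0.5, 6]
m = 3.25, p(m) = -57.421875 (−); new bracket [3.25, 6]
m = 4.625, p(m) = -18.943359 (−); new bracket [4.625, 6]
m = 5.3125, p(m) = 18.9954 (+); new bracket [4.625, 5.3125]
m = 4.96875, p(m) = -1.7354 (−); new bracket [4.96875, 5.3125]
m = 5.140625, p(m) = 8.1744 (+); new bracket [4.96875, 5.140625]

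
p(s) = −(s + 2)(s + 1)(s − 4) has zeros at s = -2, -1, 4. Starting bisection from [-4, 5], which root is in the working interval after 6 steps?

4

midpoint 0.5: p = 13.125 > 0 → [0.5, 5]
midpoint 2.75: p = 22.265625 > 0 → [2.75, 5]
midpoint 3.875: p = 3.580078 > 0 → [3.875, 5]
midpoint 4.4375: p = -15.3142 < 0 → [3.875, 4.4375]
midpoint 4.15625: p = -4.9599 < 0 → [3.875, 4.15625]
midpoint 4.015625: p = -0.4714 < 0 → [3.875, 4.015625]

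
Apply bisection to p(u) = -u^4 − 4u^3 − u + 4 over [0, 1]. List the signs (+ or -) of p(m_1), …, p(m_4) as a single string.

++-+

midpoint 0.5: p = 2.9375 > 0 → [0.5, 1]
midpoint 0.75: p = 1.246094 > 0 → [0.75, 1]
midpoint 0.875: p = -0.140869 < 0 → [0.75, 0.875]
midpoint 0.8125: p = 0.6062 > 0 → [0.8125, 0.875]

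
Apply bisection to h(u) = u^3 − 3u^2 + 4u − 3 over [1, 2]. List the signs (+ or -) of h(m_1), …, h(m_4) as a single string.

h(1.5) = -0.375 < 0, so the root lies in [1.5, 2]
h(1.75) = 0.171875 > 0, so the root lies in [1.5, 1.75]
h(1.625) = -0.130859 < 0, so the root lies in [1.625, 1.75]
h(1.6875) = 0.0125 > 0, so the root lies in [1.625, 1.6875]

-+-+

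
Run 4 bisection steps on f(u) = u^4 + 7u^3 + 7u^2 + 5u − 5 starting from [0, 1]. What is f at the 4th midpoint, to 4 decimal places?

u = 0.5 gives f = 0.1875, positive; keep [0, 0.5]
u = 0.25 gives f = -3.199219, negative; keep [0.25, 0.5]
u = 0.375 gives f = -1.751709, negative; keep [0.375, 0.5]
u = 0.4375 gives f = -0.8498, negative; keep [0.4375, 0.5]

-0.8498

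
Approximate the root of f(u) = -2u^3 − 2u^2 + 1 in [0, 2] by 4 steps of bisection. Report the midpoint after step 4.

0.625

midpoint 1: f = -3 < 0 → [0, 1]
midpoint 0.5: f = 0.25 > 0 → [0.5, 1]
midpoint 0.75: f = -0.96875 < 0 → [0.5, 0.75]
midpoint 0.625: f = -0.2695 < 0 → [0.5, 0.625]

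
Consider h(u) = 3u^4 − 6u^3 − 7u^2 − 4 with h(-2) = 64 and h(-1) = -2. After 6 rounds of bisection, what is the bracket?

[-1.109375, -1.09375]

midpoint -1.5: h = 15.6875 > 0 → [-1.5, -1]
midpoint -1.25: h = 4.105469 > 0 → [-1.25, -1]
midpoint -1.125: h = 0.489014 > 0 → [-1.125, -1]
midpoint -1.0625: h = -0.8823 < 0 → [-1.125, -1.0625]
midpoint -1.09375: h = -0.2301 < 0 → [-1.125, -1.09375]
midpoint -1.109375: h = 0.1209 > 0 → [-1.109375, -1.09375]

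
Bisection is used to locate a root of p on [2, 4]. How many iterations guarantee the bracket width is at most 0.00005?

16

Width after n steps is 2/2^n. Need 2^n ≥ 2/0.00005 = 40000.
2^15 = 32768 < 40000 ≤ 2^16 = 65536, so n = 16.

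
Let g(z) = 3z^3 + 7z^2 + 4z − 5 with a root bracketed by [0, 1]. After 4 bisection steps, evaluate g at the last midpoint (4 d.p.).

-0.0012

m = 0.5, g(m) = -0.875 (−); new bracket [0.5, 1]
m = 0.75, g(m) = 3.203125 (+); new bracket [0.5, 0.75]
m = 0.625, g(m) = 0.966797 (+); new bracket [0.5, 0.625]
m = 0.5625, g(m) = -0.0012 (−); new bracket [0.5625, 0.625]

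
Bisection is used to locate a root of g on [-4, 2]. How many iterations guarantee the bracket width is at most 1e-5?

20

Width after n steps is 6/2^n. Need 2^n ≥ 6/1e-5 = 600000.
2^19 = 524288 < 600000 ≤ 2^20 = 1048576, so n = 20.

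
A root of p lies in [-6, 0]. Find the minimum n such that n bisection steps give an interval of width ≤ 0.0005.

Width after n steps is 6/2^n. Need 2^n ≥ 6/0.0005 = 12000.
2^13 = 8192 < 12000 ≤ 2^14 = 16384, so n = 14.

14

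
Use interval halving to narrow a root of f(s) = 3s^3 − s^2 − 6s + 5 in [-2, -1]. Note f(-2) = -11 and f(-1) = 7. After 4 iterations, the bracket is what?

s = -1.5 gives f = 1.625, positive; keep [-2, -1.5]
s = -1.75 gives f = -3.640625, negative; keep [-1.75, -1.5]
s = -1.625 gives f = -0.763672, negative; keep [-1.625, -1.5]
s = -1.5625 gives f = 0.4895, positive; keep [-1.625, -1.5625]

[-1.625, -1.5625]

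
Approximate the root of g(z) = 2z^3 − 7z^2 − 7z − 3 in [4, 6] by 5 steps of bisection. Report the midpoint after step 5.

4.4375

midpoint 5: g = 37 > 0 → [4, 5]
midpoint 4.5: g = 6 > 0 → [4, 4.5]
midpoint 4.25: g = -5.65625 < 0 → [4.25, 4.5]
midpoint 4.375: g = -0.1289 < 0 → [4.375, 4.5]
midpoint 4.4375: g = 2.8589 > 0 → [4.375, 4.4375]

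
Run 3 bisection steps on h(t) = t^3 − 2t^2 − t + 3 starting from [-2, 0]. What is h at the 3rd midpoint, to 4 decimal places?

-0.8281

midpoint -1: h = 1 > 0 → [-2, -1]
midpoint -1.5: h = -3.375 < 0 → [-1.5, -1]
midpoint -1.25: h = -0.828125 < 0 → [-1.25, -1]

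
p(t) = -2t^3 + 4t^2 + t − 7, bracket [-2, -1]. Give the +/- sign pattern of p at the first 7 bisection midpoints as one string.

t = -1.5 gives p = 7.25, positive; keep [-1.5, -1]
t = -1.25 gives p = 1.90625, positive; keep [-1.25, -1]
t = -1.125 gives p = -0.214844, negative; keep [-1.25, -1.125]
t = -1.1875 gives p = 0.8022, positive; keep [-1.1875, -1.125]
t = -1.15625 gives p = 0.283, positive; keep [-1.15625, -1.125]
t = -1.140625 gives p = 0.0314, positive; keep [-1.140625, -1.125]
t = -1.1328125 gives p = -0.0924, negative; keep [-1.140625, -1.1328125]

++-+++-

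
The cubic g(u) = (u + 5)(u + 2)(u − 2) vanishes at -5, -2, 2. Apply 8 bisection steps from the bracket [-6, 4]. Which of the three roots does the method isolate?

midpoint -1: g = -12 < 0 → [-1, 4]
midpoint 1.5: g = -11.375 < 0 → [1.5, 4]
midpoint 2.75: g = 27.609375 > 0 → [1.5, 2.75]
midpoint 2.125: g = 3.6738 > 0 → [1.5, 2.125]
midpoint 1.8125: g = -4.8699 < 0 → [1.8125, 2.125]
midpoint 1.96875: g = -0.8643 < 0 → [1.96875, 2.125]
midpoint 2.046875: g = 1.3368 > 0 → [1.96875, 2.046875]
midpoint 2.0078125: g = 0.2194 > 0 → [1.96875, 2.0078125]

2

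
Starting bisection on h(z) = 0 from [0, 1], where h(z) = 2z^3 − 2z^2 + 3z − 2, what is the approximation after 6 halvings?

0.765625

midpoint 0.5: h = -0.75 < 0 → [0.5, 1]
midpoint 0.75: h = -0.03125 < 0 → [0.75, 1]
midpoint 0.875: h = 0.433594 > 0 → [0.75, 0.875]
midpoint 0.8125: h = 0.1899 > 0 → [0.75, 0.8125]
midpoint 0.78125: h = 0.0767 > 0 → [0.75, 0.78125]
midpoint 0.765625: h = 0.0221 > 0 → [0.75, 0.765625]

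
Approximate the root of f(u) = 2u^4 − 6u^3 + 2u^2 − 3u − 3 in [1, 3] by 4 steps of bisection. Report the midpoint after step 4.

2.875

midpoint 2: f = -17 < 0 → [2, 3]
midpoint 2.5: f = -13.625 < 0 → [2.5, 3]
midpoint 2.75: f = -6.523438 < 0 → [2.75, 3]
midpoint 2.875: f = -1.0347 < 0 → [2.875, 3]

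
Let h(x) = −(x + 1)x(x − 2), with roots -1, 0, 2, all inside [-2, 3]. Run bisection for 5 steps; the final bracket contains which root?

2

midpoint 0.5: h = 1.125 > 0 → [0.5, 3]
midpoint 1.75: h = 1.203125 > 0 → [1.75, 3]
midpoint 2.375: h = -3.005859 < 0 → [1.75, 2.375]
midpoint 2.0625: h = -0.3948 < 0 → [1.75, 2.0625]
midpoint 1.90625: h = 0.5194 > 0 → [1.90625, 2.0625]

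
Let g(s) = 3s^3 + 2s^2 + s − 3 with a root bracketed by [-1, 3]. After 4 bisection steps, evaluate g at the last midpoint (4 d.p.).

g(1) = 3 > 0, so the root lies in [-1, 1]
g(0) = -3 < 0, so the root lies in [0, 1]
g(0.5) = -1.625 < 0, so the root lies in [0.5, 1]
g(0.75) = 0.1406 > 0, so the root lies in [0.5, 0.75]

0.1406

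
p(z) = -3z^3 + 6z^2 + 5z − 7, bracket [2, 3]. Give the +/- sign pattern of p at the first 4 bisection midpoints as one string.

z = 2.5 gives p = -3.875, negative; keep [2, 2.5]
z = 2.25 gives p = 0.453125, positive; keep [2.25, 2.5]
z = 2.375 gives p = -1.470703, negative; keep [2.25, 2.375]
z = 2.3125 gives p = -0.4509, negative; keep [2.25, 2.3125]

-+--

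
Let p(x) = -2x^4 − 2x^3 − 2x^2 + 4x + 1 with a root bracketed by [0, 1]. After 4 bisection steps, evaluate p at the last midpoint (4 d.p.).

-0.2007

m = 0.5, p(m) = 2.125 (+); new bracket [0.5, 1]
m = 0.75, p(m) = 1.398438 (+); new bracket [0.75, 1]
m = 0.875, p(m) = 0.456543 (+); new bracket [0.875, 1]
m = 0.9375, p(m) = -0.2007 (−); new bracket [0.875, 0.9375]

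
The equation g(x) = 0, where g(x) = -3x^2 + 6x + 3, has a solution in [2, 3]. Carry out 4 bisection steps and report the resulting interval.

[2.375, 2.4375]

m = 2.5, g(m) = -0.75 (−); new bracket [2, 2.5]
m = 2.25, g(m) = 1.3125 (+); new bracket [2.25, 2.5]
m = 2.375, g(m) = 0.328125 (+); new bracket [2.375, 2.5]
m = 2.4375, g(m) = -0.1992 (−); new bracket [2.375, 2.4375]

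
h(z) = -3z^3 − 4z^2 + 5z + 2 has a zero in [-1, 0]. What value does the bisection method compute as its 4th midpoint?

z = -0.5 gives h = -1.125, negative; keep [-0.5, 0]
z = -0.25 gives h = 0.546875, positive; keep [-0.5, -0.25]
z = -0.375 gives h = -0.279297, negative; keep [-0.375, -0.25]
z = -0.3125 gives h = 0.1384, positive; keep [-0.375, -0.3125]

-0.3125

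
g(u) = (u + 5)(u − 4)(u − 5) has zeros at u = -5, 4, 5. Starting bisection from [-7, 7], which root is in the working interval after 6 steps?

-5

m = 0, g(m) = 100 (+); new bracket [-7, 0]
m = -3.5, g(m) = 95.625 (+); new bracket [-7, -3.5]
m = -5.25, g(m) = -23.703125 (−); new bracket [-5.25, -3.5]
m = -4.375, g(m) = 49.0723 (+); new bracket [-5.25, -4.375]
m = -4.8125, g(m) = 16.2136 (+); new bracket [-5.25, -4.8125]
m = -5.03125, g(m) = -2.8311 (−); new bracket [-5.03125, -4.8125]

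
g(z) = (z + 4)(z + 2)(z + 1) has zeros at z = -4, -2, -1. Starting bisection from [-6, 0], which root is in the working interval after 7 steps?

-4

m = -3, g(m) = 2 (+); new bracket [-6, -3]
m = -4.5, g(m) = -4.375 (−); new bracket [-4.5, -3]
m = -3.75, g(m) = 1.203125 (+); new bracket [-4.5, -3.75]
m = -4.125, g(m) = -0.8301 (−); new bracket [-4.125, -3.75]
m = -3.9375, g(m) = 0.3557 (+); new bracket [-4.125, -3.9375]
m = -4.03125, g(m) = -0.1924 (−); new bracket [-4.03125, -3.9375]
m = -3.984375, g(m) = 0.0925 (+); new bracket [-4.03125, -3.984375]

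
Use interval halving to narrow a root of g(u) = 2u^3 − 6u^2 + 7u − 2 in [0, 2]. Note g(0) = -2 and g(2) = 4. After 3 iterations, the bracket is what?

midpoint 1: g = 1 > 0 → [0, 1]
midpoint 0.5: g = 0.25 > 0 → [0, 0.5]
midpoint 0.25: g = -0.59375 < 0 → [0.25, 0.5]

[0.25, 0.5]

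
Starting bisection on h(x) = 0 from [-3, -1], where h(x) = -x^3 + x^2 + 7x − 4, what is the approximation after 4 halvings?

-2.375

h(-2) = -6 < 0, so the root lies in [-3, -2]
h(-2.5) = 0.375 > 0, so the root lies in [-2.5, -2]
h(-2.25) = -3.296875 < 0, so the root lies in [-2.5, -2.25]
h(-2.375) = -1.5879 < 0, so the root lies in [-2.5, -2.375]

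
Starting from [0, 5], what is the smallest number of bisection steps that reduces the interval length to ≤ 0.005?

10

Width after n steps is 5/2^n. Need 2^n ≥ 5/0.005 = 1000.
2^9 = 512 < 1000 ≤ 2^10 = 1024, so n = 10.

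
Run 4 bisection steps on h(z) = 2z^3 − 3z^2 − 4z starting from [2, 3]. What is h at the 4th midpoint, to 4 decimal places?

m = 2.5, h(m) = 2.5 (+); new bracket [2, 2.5]
m = 2.25, h(m) = -1.40625 (−); new bracket [2.25, 2.5]
m = 2.375, h(m) = 0.371094 (+); new bracket [2.25, 2.375]
m = 2.3125, h(m) = -0.5601 (−); new bracket [2.3125, 2.375]

-0.5601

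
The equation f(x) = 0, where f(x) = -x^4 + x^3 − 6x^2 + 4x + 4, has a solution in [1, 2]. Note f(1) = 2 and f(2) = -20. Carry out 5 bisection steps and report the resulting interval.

midpoint 1.5: f = -5.1875 < 0 → [1, 1.5]
midpoint 1.25: f = -0.863281 < 0 → [1, 1.25]
midpoint 1.125: f = 0.728271 > 0 → [1.125, 1.25]
midpoint 1.1875: f = -0.0249 < 0 → [1.125, 1.1875]
midpoint 1.15625: f = 0.362 > 0 → [1.15625, 1.1875]

[1.15625, 1.1875]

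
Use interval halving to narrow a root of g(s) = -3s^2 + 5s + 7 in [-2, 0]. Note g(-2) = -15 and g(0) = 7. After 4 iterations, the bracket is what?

[-1, -0.875]

midpoint -1: g = -1 < 0 → [-1, 0]
midpoint -0.5: g = 3.75 > 0 → [-1, -0.5]
midpoint -0.75: g = 1.5625 > 0 → [-1, -0.75]
midpoint -0.875: g = 0.3281 > 0 → [-1, -0.875]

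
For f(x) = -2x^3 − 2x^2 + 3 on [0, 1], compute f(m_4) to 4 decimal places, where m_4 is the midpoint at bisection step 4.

-0.4058

x = 0.5 gives f = 2.25, positive; keep [0.5, 1]
x = 0.75 gives f = 1.03125, positive; keep [0.75, 1]
x = 0.875 gives f = 0.128906, positive; keep [0.875, 1]
x = 0.9375 gives f = -0.4058, negative; keep [0.875, 0.9375]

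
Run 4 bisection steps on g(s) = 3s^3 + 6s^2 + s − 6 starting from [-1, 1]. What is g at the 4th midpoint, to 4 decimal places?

1.4785

g(0) = -6 < 0, so the root lies in [0, 1]
g(0.5) = -3.625 < 0, so the root lies in [0.5, 1]
g(0.75) = -0.609375 < 0, so the root lies in [0.75, 1]
g(0.875) = 1.4785 > 0, so the root lies in [0.75, 0.875]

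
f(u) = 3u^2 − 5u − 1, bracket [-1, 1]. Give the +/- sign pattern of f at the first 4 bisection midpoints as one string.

-++-

u = 0 gives f = -1, negative; keep [-1, 0]
u = -0.5 gives f = 2.25, positive; keep [-0.5, 0]
u = -0.25 gives f = 0.4375, positive; keep [-0.25, 0]
u = -0.125 gives f = -0.3281, negative; keep [-0.25, -0.125]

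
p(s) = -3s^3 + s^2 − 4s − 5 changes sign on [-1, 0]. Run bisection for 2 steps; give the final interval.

[-1, -0.75]

m = -0.5, p(m) = -2.375 (−); new bracket [-1, -0.5]
m = -0.75, p(m) = -0.171875 (−); new bracket [-1, -0.75]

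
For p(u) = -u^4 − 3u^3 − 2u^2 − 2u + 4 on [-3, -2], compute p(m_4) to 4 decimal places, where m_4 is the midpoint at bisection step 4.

p(-2.5) = 4.3125 > 0, so the root lies in [-3, -2.5]
p(-2.75) = -0.425781 < 0, so the root lies in [-2.75, -2.5]
p(-2.625) = 2.251709 > 0, so the root lies in [-2.75, -2.625]
p(-2.6875) = 0.9956 > 0, so the root lies in [-2.75, -2.6875]

0.9956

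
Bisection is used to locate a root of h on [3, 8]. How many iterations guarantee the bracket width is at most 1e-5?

19

Width after n steps is 5/2^n. Need 2^n ≥ 5/1e-5 = 500000.
2^18 = 262144 < 500000 ≤ 2^19 = 524288, so n = 19.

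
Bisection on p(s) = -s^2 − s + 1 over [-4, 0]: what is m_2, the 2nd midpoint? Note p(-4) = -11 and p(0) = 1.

-1

m = -2, p(m) = -1 (−); new bracket [-2, 0]
m = -1, p(m) = 1 (+); new bracket [-2, -1]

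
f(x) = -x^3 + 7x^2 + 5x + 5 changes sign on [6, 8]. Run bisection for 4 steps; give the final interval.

midpoint 7: f = 40 > 0 → [7, 8]
midpoint 7.5: f = 14.375 > 0 → [7.5, 8]
midpoint 7.75: f = -1.296875 < 0 → [7.5, 7.75]
midpoint 7.625: f = 6.7871 > 0 → [7.625, 7.75]

[7.625, 7.75]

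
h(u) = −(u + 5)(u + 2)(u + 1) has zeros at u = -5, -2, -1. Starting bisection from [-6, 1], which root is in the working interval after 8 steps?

-5

m = -2.5, h(m) = -1.875 (−); new bracket [-6, -2.5]
m = -4.25, h(m) = -5.484375 (−); new bracket [-6, -4.25]
m = -5.125, h(m) = 1.611328 (+); new bracket [-5.125, -4.25]
m = -4.6875, h(m) = -3.0969 (−); new bracket [-5.125, -4.6875]
m = -4.90625, h(m) = -1.0643 (−); new bracket [-5.125, -4.90625]
m = -5.015625, h(m) = 0.1892 (+); new bracket [-5.015625, -4.90625]
m = -4.9609375, h(m) = -0.4581 (−); new bracket [-5.015625, -4.9609375]
m = -4.98828125, h(m) = -0.1397 (−); new bracket [-5.015625, -4.98828125]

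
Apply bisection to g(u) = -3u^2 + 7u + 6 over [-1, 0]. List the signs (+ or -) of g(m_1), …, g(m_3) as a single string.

+-+

u = -0.5 gives g = 1.75, positive; keep [-1, -0.5]
u = -0.75 gives g = -0.9375, negative; keep [-0.75, -0.5]
u = -0.625 gives g = 0.453125, positive; keep [-0.75, -0.625]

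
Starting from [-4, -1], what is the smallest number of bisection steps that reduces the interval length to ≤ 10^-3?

Width after n steps is 3/2^n. Need 2^n ≥ 3/10^-3 = 3000.
2^11 = 2048 < 3000 ≤ 2^12 = 4096, so n = 12.

12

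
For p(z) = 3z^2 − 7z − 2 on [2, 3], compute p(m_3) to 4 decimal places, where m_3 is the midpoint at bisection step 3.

p(2.5) = -0.75 < 0, so the root lies in [2.5, 3]
p(2.75) = 1.4375 > 0, so the root lies in [2.5, 2.75]
p(2.625) = 0.296875 > 0, so the root lies in [2.5, 2.625]

0.2969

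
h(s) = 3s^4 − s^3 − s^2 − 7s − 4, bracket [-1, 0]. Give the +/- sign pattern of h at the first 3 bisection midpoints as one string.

h(-0.5) = -0.4375 < 0, so the root lies in [-1, -0.5]
h(-0.75) = 2.058594 > 0, so the root lies in [-0.75, -0.5]
h(-0.625) = 0.686279 > 0, so the root lies in [-0.625, -0.5]

-++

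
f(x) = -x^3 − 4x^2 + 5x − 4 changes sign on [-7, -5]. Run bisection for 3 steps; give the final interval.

m = -6, f(m) = 38 (+); new bracket [-6, -5]
m = -5.5, f(m) = 13.875 (+); new bracket [-5.5, -5]
m = -5.25, f(m) = 4.203125 (+); new bracket [-5.25, -5]

[-5.25, -5]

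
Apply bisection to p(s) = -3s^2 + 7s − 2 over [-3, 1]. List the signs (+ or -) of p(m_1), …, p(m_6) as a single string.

--+-+-

midpoint -1: p = -12 < 0 → [-1, 1]
midpoint 0: p = -2 < 0 → [0, 1]
midpoint 0.5: p = 0.75 > 0 → [0, 0.5]
midpoint 0.25: p = -0.4375 < 0 → [0.25, 0.5]
midpoint 0.375: p = 0.2031 > 0 → [0.25, 0.375]
midpoint 0.3125: p = -0.1055 < 0 → [0.3125, 0.375]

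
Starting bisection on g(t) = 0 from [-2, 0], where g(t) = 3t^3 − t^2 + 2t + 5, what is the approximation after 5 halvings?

m = -1, g(m) = -1 (−); new bracket [-1, 0]
m = -0.5, g(m) = 3.375 (+); new bracket [-1, -0.5]
m = -0.75, g(m) = 1.671875 (+); new bracket [-1, -0.75]
m = -0.875, g(m) = 0.4746 (+); new bracket [-1, -0.875]
m = -0.9375, g(m) = -0.2258 (−); new bracket [-0.9375, -0.875]

-0.9375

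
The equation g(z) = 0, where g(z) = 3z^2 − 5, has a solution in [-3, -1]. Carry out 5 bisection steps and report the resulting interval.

z = -2 gives g = 7, positive; keep [-2, -1]
z = -1.5 gives g = 1.75, positive; keep [-1.5, -1]
z = -1.25 gives g = -0.3125, negative; keep [-1.5, -1.25]
z = -1.375 gives g = 0.6719, positive; keep [-1.375, -1.25]
z = -1.3125 gives g = 0.168, positive; keep [-1.3125, -1.25]

[-1.3125, -1.25]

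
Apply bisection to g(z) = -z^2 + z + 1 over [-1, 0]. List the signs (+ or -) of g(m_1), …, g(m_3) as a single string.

+--

m = -0.5, g(m) = 0.25 (+); new bracket [-1, -0.5]
m = -0.75, g(m) = -0.3125 (−); new bracket [-0.75, -0.5]
m = -0.625, g(m) = -0.015625 (−); new bracket [-0.625, -0.5]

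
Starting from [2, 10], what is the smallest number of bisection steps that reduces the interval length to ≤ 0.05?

Width after n steps is 8/2^n. Need 2^n ≥ 8/0.05 = 160.
2^7 = 128 < 160 ≤ 2^8 = 256, so n = 8.

8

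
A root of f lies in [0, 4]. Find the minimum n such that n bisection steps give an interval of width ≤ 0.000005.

Width after n steps is 4/2^n. Need 2^n ≥ 4/0.000005 = 800000.
2^19 = 524288 < 800000 ≤ 2^20 = 1048576, so n = 20.

20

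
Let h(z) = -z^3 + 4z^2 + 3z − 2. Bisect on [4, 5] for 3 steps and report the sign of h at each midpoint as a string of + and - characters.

+--

midpoint 4.5: h = 1.375 > 0 → [4.5, 5]
midpoint 4.75: h = -4.671875 < 0 → [4.5, 4.75]
midpoint 4.625: h = -1.494141 < 0 → [4.5, 4.625]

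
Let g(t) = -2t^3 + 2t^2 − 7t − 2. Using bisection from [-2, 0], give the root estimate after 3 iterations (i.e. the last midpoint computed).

midpoint -1: g = 9 > 0 → [-1, 0]
midpoint -0.5: g = 2.25 > 0 → [-0.5, 0]
midpoint -0.25: g = -0.09375 < 0 → [-0.5, -0.25]

-0.25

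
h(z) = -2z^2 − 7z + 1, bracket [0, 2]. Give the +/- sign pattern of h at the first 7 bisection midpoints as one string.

---+---

z = 1 gives h = -8, negative; keep [0, 1]
z = 0.5 gives h = -3, negative; keep [0, 0.5]
z = 0.25 gives h = -0.875, negative; keep [0, 0.25]
z = 0.125 gives h = 0.0938, positive; keep [0.125, 0.25]
z = 0.1875 gives h = -0.3828, negative; keep [0.125, 0.1875]
z = 0.15625 gives h = -0.1426, negative; keep [0.125, 0.15625]
z = 0.140625 gives h = -0.0239, negative; keep [0.125, 0.140625]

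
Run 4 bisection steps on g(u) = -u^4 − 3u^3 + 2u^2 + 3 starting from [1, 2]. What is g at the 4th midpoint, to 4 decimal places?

0.3850

m = 1.5, g(m) = -7.6875 (−); new bracket [1, 1.5]
m = 1.25, g(m) = -2.175781 (−); new bracket [1, 1.25]
m = 1.125, g(m) = -0.342041 (−); new bracket [1, 1.125]
m = 1.0625, g(m) = 0.385 (+); new bracket [1.0625, 1.125]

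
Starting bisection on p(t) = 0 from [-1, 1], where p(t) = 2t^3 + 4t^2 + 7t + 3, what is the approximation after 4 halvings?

m = 0, p(m) = 3 (+); new bracket [-1, 0]
m = -0.5, p(m) = 0.25 (+); new bracket [-1, -0.5]
m = -0.75, p(m) = -0.84375 (−); new bracket [-0.75, -0.5]
m = -0.625, p(m) = -0.3008 (−); new bracket [-0.625, -0.5]

-0.625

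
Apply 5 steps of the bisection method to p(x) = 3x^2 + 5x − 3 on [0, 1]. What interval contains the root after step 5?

midpoint 0.5: p = 0.25 > 0 → [0, 0.5]
midpoint 0.25: p = -1.5625 < 0 → [0.25, 0.5]
midpoint 0.375: p = -0.703125 < 0 → [0.375, 0.5]
midpoint 0.4375: p = -0.2383 < 0 → [0.4375, 0.5]
midpoint 0.46875: p = 0.0029 > 0 → [0.4375, 0.46875]

[0.4375, 0.46875]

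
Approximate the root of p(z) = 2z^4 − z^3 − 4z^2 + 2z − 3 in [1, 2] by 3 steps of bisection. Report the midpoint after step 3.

midpoint 1.5: p = -2.25 < 0 → [1.5, 2]
midpoint 1.75: p = 1.648438 > 0 → [1.5, 1.75]
midpoint 1.625: p = -0.657715 < 0 → [1.625, 1.75]

1.625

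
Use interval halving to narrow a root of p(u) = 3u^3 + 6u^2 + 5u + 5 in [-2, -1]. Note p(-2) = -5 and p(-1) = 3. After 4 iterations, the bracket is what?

[-1.625, -1.5625]

midpoint -1.5: p = 0.875 > 0 → [-2, -1.5]
midpoint -1.75: p = -1.453125 < 0 → [-1.75, -1.5]
midpoint -1.625: p = -0.154297 < 0 → [-1.625, -1.5]
midpoint -1.5625: p = 0.3918 > 0 → [-1.625, -1.5625]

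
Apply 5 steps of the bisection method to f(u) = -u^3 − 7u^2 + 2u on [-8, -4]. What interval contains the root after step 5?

[-7.375, -7.25]

midpoint -6: f = -48 < 0 → [-8, -6]
midpoint -7: f = -14 < 0 → [-8, -7]
midpoint -7.5: f = 13.125 > 0 → [-7.5, -7]
midpoint -7.25: f = -1.3594 < 0 → [-7.5, -7.25]
midpoint -7.375: f = 5.6465 > 0 → [-7.375, -7.25]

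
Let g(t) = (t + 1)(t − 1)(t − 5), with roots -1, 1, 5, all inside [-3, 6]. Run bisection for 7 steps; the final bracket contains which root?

midpoint 1.5: g = -4.375 < 0 → [1.5, 6]
midpoint 3.75: g = -16.328125 < 0 → [3.75, 6]
midpoint 4.875: g = -2.845703 < 0 → [4.875, 6]
midpoint 5.4375: g = 12.4978 > 0 → [4.875, 5.4375]
midpoint 5.15625: g = 3.998 > 0 → [4.875, 5.15625]
midpoint 5.015625: g = 0.3774 > 0 → [4.875, 5.015625]
midpoint 4.9453125: g = -1.2828 < 0 → [4.9453125, 5.015625]

5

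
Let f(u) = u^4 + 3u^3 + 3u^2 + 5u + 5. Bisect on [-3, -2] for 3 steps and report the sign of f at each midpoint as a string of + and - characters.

midpoint -2.5: f = 3.4375 > 0 → [-2.5, -2]
midpoint -2.25: f = 0.394531 > 0 → [-2.25, -2]
midpoint -2.125: f = -0.474365 < 0 → [-2.25, -2.125]

++-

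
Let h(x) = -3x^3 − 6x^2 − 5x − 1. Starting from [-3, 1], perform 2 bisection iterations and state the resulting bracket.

[-1, 0]

h(-1) = 1 > 0, so the root lies in [-1, 1]
h(0) = -1 < 0, so the root lies in [-1, 0]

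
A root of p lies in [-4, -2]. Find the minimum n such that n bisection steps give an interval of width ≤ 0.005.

9

Width after n steps is 2/2^n. Need 2^n ≥ 2/0.005 = 400.
2^8 = 256 < 400 ≤ 2^9 = 512, so n = 9.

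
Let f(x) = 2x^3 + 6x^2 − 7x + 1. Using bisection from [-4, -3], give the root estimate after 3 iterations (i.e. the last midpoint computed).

-3.875

x = -3.5 gives f = 13.25, positive; keep [-4, -3.5]
x = -3.75 gives f = 6.15625, positive; keep [-4, -3.75]
x = -3.875 gives f = 1.847656, positive; keep [-4, -3.875]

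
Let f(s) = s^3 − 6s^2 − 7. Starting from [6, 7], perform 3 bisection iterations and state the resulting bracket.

midpoint 6.5: f = 14.125 > 0 → [6, 6.5]
midpoint 6.25: f = 2.765625 > 0 → [6, 6.25]
midpoint 6.125: f = -2.310547 < 0 → [6.125, 6.25]

[6.125, 6.25]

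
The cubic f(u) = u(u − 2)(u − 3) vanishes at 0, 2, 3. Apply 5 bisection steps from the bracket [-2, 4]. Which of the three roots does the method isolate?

u = 1 gives f = 2, positive; keep [-2, 1]
u = -0.5 gives f = -4.375, negative; keep [-0.5, 1]
u = 0.25 gives f = 1.203125, positive; keep [-0.5, 0.25]
u = -0.125 gives f = -0.8301, negative; keep [-0.125, 0.25]
u = 0.0625 gives f = 0.3557, positive; keep [-0.125, 0.0625]

0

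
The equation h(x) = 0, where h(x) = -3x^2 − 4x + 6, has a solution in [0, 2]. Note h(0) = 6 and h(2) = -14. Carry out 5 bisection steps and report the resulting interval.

[0.875, 0.9375]

m = 1, h(m) = -1 (−); new bracket [0, 1]
m = 0.5, h(m) = 3.25 (+); new bracket [0.5, 1]
m = 0.75, h(m) = 1.3125 (+); new bracket [0.75, 1]
m = 0.875, h(m) = 0.2031 (+); new bracket [0.875, 1]
m = 0.9375, h(m) = -0.3867 (−); new bracket [0.875, 0.9375]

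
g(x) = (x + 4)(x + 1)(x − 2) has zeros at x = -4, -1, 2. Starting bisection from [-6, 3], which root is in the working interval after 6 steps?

-4

m = -1.5, g(m) = 4.375 (+); new bracket [-6, -1.5]
m = -3.75, g(m) = 3.953125 (+); new bracket [-6, -3.75]
m = -4.875, g(m) = -23.310547 (−); new bracket [-4.875, -3.75]
m = -4.3125, g(m) = -6.5344 (−); new bracket [-4.3125, -3.75]
m = -4.03125, g(m) = -0.5713 (−); new bracket [-4.03125, -3.75]
m = -3.890625, g(m) = 1.8624 (+); new bracket [-4.03125, -3.890625]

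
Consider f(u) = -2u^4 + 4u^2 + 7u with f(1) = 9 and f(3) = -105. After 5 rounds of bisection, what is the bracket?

[1.9375, 2]

m = 2, f(m) = -2 (−); new bracket [1, 2]
m = 1.5, f(m) = 9.375 (+); new bracket [1.5, 2]
m = 1.75, f(m) = 5.742188 (+); new bracket [1.75, 2]
m = 1.875, f(m) = 2.4683 (+); new bracket [1.875, 2]
m = 1.9375, f(m) = 0.3945 (+); new bracket [1.9375, 2]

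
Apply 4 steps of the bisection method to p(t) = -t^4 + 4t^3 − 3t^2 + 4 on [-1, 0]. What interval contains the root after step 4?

m = -0.5, p(m) = 2.6875 (+); new bracket [-1, -0.5]
m = -0.75, p(m) = 0.308594 (+); new bracket [-1, -0.75]
m = -0.875, p(m) = -1.562744 (−); new bracket [-0.875, -0.75]
m = -0.8125, p(m) = -0.5618 (−); new bracket [-0.8125, -0.75]

[-0.8125, -0.75]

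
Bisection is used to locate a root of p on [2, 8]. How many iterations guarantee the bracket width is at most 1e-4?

16

Width after n steps is 6/2^n. Need 2^n ≥ 6/1e-4 = 60000.
2^15 = 32768 < 60000 ≤ 2^16 = 65536, so n = 16.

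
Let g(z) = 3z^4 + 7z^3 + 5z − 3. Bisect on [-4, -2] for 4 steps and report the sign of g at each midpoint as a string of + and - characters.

g(-3) = 36 > 0, so the root lies in [-3, -2]
g(-2.5) = -7.6875 < 0, so the root lies in [-3, -2.5]
g(-2.75) = 9.246094 > 0, so the root lies in [-2.75, -2.5]
g(-2.625) = -0.2981 < 0, so the root lies in [-2.75, -2.625]

+-+-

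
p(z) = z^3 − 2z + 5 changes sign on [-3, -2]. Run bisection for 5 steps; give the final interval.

[-2.125, -2.09375]

midpoint -2.5: p = -5.625 < 0 → [-2.5, -2]
midpoint -2.25: p = -1.890625 < 0 → [-2.25, -2]
midpoint -2.125: p = -0.345703 < 0 → [-2.125, -2]
midpoint -2.0625: p = 0.3513 > 0 → [-2.125, -2.0625]
midpoint -2.09375: p = 0.0089 > 0 → [-2.125, -2.09375]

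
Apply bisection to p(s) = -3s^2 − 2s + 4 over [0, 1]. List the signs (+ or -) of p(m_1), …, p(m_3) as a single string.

++-

p(0.5) = 2.25 > 0, so the root lies in [0.5, 1]
p(0.75) = 0.8125 > 0, so the root lies in [0.75, 1]
p(0.875) = -0.046875 < 0, so the root lies in [0.75, 0.875]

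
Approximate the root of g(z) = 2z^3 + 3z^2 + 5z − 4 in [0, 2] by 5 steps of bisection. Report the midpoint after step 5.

0.5625

z = 1 gives g = 6, positive; keep [0, 1]
z = 0.5 gives g = -0.5, negative; keep [0.5, 1]
z = 0.75 gives g = 2.28125, positive; keep [0.5, 0.75]
z = 0.625 gives g = 0.7852, positive; keep [0.5, 0.625]
z = 0.5625 gives g = 0.1177, positive; keep [0.5, 0.5625]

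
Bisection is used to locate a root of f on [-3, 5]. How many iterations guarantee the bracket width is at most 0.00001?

20

Width after n steps is 8/2^n. Need 2^n ≥ 8/0.00001 = 800000.
2^19 = 524288 < 800000 ≤ 2^20 = 1048576, so n = 20.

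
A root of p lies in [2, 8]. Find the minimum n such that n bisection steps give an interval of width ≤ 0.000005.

21

Width after n steps is 6/2^n. Need 2^n ≥ 6/0.000005 = 1200000.
2^20 = 1048576 < 1200000 ≤ 2^21 = 2097152, so n = 21.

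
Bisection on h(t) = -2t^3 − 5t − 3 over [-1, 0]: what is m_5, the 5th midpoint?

-0.53125

midpoint -0.5: h = -0.25 < 0 → [-1, -0.5]
midpoint -0.75: h = 1.59375 > 0 → [-0.75, -0.5]
midpoint -0.625: h = 0.613281 > 0 → [-0.625, -0.5]
midpoint -0.5625: h = 0.1685 > 0 → [-0.5625, -0.5]
midpoint -0.53125: h = -0.0439 < 0 → [-0.5625, -0.53125]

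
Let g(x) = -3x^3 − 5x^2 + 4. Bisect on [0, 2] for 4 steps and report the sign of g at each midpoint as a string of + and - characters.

-+-+

g(1) = -4 < 0, so the root lies in [0, 1]
g(0.5) = 2.375 > 0, so the root lies in [0.5, 1]
g(0.75) = -0.078125 < 0, so the root lies in [0.5, 0.75]
g(0.625) = 1.3145 > 0, so the root lies in [0.625, 0.75]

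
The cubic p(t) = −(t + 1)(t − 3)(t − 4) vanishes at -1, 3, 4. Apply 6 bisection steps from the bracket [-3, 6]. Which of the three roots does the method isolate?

-1

p(1.5) = -9.375 < 0, so the root lies in [-3, 1.5]
p(-0.75) = -4.453125 < 0, so the root lies in [-3, -0.75]
p(-1.875) = 25.060547 > 0, so the root lies in [-1.875, -0.75]
p(-1.3125) = 7.1594 > 0, so the root lies in [-1.3125, -0.75]
p(-1.03125) = 0.6338 > 0, so the root lies in [-1.03125, -0.75]
p(-0.890625) = -2.0811 < 0, so the root lies in [-1.03125, -0.890625]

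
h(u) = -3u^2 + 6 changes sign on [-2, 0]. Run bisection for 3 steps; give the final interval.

u = -1 gives h = 3, positive; keep [-2, -1]
u = -1.5 gives h = -0.75, negative; keep [-1.5, -1]
u = -1.25 gives h = 1.3125, positive; keep [-1.5, -1.25]

[-1.5, -1.25]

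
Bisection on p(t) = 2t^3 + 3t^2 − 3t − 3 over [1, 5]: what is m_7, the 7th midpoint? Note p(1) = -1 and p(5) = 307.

p(3) = 69 > 0, so the root lies in [1, 3]
p(2) = 19 > 0, so the root lies in [1, 2]
p(1.5) = 6 > 0, so the root lies in [1, 1.5]
p(1.25) = 1.8438 > 0, so the root lies in [1, 1.25]
p(1.125) = 0.2695 > 0, so the root lies in [1, 1.125]
p(1.0625) = -0.4019 < 0, so the root lies in [1.0625, 1.125]
p(1.09375) = -0.0755 < 0, so the root lies in [1.09375, 1.125]

1.09375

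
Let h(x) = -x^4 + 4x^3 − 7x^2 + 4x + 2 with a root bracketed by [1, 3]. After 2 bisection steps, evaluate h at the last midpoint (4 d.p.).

h(2) = -2 < 0, so the root lies in [1, 2]
h(1.5) = 0.6875 > 0, so the root lies in [1.5, 2]

0.6875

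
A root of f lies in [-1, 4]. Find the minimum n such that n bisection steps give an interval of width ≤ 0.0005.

Width after n steps is 5/2^n. Need 2^n ≥ 5/0.0005 = 10000.
2^13 = 8192 < 10000 ≤ 2^14 = 16384, so n = 14.

14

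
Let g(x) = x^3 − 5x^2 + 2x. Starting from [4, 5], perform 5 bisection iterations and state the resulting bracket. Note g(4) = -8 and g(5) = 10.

[4.53125, 4.5625]

midpoint 4.5: g = -1.125 < 0 → [4.5, 5]
midpoint 4.75: g = 3.859375 > 0 → [4.5, 4.75]
midpoint 4.625: g = 1.228516 > 0 → [4.5, 4.625]
midpoint 4.5625: g = 0.0178 > 0 → [4.5, 4.5625]
midpoint 4.53125: g = -0.562 < 0 → [4.53125, 4.5625]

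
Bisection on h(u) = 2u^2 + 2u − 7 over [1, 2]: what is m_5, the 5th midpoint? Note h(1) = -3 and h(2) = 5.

m = 1.5, h(m) = 0.5 (+); new bracket [1, 1.5]
m = 1.25, h(m) = -1.375 (−); new bracket [1.25, 1.5]
m = 1.375, h(m) = -0.46875 (−); new bracket [1.375, 1.5]
m = 1.4375, h(m) = 0.0078 (+); new bracket [1.375, 1.4375]
m = 1.40625, h(m) = -0.2324 (−); new bracket [1.40625, 1.4375]

1.40625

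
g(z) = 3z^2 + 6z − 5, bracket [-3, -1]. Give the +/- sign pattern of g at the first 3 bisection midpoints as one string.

midpoint -2: g = -5 < 0 → [-3, -2]
midpoint -2.5: g = -1.25 < 0 → [-3, -2.5]
midpoint -2.75: g = 1.1875 > 0 → [-2.75, -2.5]

--+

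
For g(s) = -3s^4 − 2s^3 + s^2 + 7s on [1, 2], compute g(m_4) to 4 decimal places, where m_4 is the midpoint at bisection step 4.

0.4079

g(1.5) = -9.1875 < 0, so the root lies in [1, 1.5]
g(1.25) = -0.917969 < 0, so the root lies in [1, 1.25]
g(1.125) = 1.487549 > 0, so the root lies in [1.125, 1.25]
g(1.1875) = 0.4079 > 0, so the root lies in [1.1875, 1.25]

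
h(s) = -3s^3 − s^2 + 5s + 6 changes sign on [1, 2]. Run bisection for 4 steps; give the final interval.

[1.5, 1.5625]

m = 1.5, h(m) = 1.125 (+); new bracket [1.5, 2]
m = 1.75, h(m) = -4.390625 (−); new bracket [1.5, 1.75]
m = 1.625, h(m) = -1.388672 (−); new bracket [1.5, 1.625]
m = 1.5625, h(m) = -0.073 (−); new bracket [1.5, 1.5625]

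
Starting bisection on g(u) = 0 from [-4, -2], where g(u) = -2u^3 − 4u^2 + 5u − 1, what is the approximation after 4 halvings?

midpoint -3: g = 2 > 0 → [-3, -2]
midpoint -2.5: g = -7.25 < 0 → [-3, -2.5]
midpoint -2.75: g = -3.40625 < 0 → [-3, -2.75]
midpoint -2.875: g = -0.9102 < 0 → [-3, -2.875]

-2.875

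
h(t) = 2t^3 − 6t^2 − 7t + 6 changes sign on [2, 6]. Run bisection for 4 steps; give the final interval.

[3.5, 3.75]

midpoint 4: h = 10 > 0 → [2, 4]
midpoint 3: h = -15 < 0 → [3, 4]
midpoint 3.5: h = -6.25 < 0 → [3.5, 4]
midpoint 3.75: h = 0.8438 > 0 → [3.5, 3.75]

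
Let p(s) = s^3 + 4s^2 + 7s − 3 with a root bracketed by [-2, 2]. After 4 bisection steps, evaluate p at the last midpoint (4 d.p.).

s = 0 gives p = -3, negative; keep [0, 2]
s = 1 gives p = 9, positive; keep [0, 1]
s = 0.5 gives p = 1.625, positive; keep [0, 0.5]
s = 0.25 gives p = -0.9844, negative; keep [0.25, 0.5]

-0.9844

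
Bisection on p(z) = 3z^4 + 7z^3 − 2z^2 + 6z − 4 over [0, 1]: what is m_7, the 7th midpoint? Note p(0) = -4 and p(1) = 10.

0.5390625

m = 0.5, p(m) = -0.4375 (−); new bracket [0.5, 1]
m = 0.75, p(m) = 3.277344 (+); new bracket [0.5, 0.75]
m = 0.625, p(m) = 1.135498 (+); new bracket [0.5, 0.625]
m = 0.5625, p(m) = 0.2884 (+); new bracket [0.5, 0.5625]
m = 0.53125, p(m) = -0.0885 (−); new bracket [0.53125, 0.5625]
m = 0.546875, p(m) = 0.0963 (+); new bracket [0.53125, 0.546875]
m = 0.5390625, p(m) = 0.003 (+); new bracket [0.53125, 0.5390625]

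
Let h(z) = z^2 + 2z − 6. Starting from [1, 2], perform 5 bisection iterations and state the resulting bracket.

midpoint 1.5: h = -0.75 < 0 → [1.5, 2]
midpoint 1.75: h = 0.5625 > 0 → [1.5, 1.75]
midpoint 1.625: h = -0.109375 < 0 → [1.625, 1.75]
midpoint 1.6875: h = 0.2227 > 0 → [1.625, 1.6875]
midpoint 1.65625: h = 0.0557 > 0 → [1.625, 1.65625]

[1.625, 1.65625]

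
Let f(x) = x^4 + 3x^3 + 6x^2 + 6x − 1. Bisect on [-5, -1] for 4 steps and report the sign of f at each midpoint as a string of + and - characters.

m = -3, f(m) = 35 (+); new bracket [-3, -1]
m = -2, f(m) = 3 (+); new bracket [-2, -1]
m = -1.5, f(m) = -1.5625 (−); new bracket [-2, -1.5]
m = -1.75, f(m) = 0.1758 (+); new bracket [-1.75, -1.5]

++-+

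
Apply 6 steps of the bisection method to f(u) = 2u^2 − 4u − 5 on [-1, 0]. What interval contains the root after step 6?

[-0.875, -0.859375]

m = -0.5, f(m) = -2.5 (−); new bracket [-1, -0.5]
m = -0.75, f(m) = -0.875 (−); new bracket [-1, -0.75]
m = -0.875, f(m) = 0.03125 (+); new bracket [-0.875, -0.75]
m = -0.8125, f(m) = -0.4297 (−); new bracket [-0.875, -0.8125]
m = -0.84375, f(m) = -0.2012 (−); new bracket [-0.875, -0.84375]
m = -0.859375, f(m) = -0.0854 (−); new bracket [-0.875, -0.859375]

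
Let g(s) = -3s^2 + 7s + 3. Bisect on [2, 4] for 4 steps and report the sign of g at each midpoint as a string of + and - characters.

-+-+

midpoint 3: g = -3 < 0 → [2, 3]
midpoint 2.5: g = 1.75 > 0 → [2.5, 3]
midpoint 2.75: g = -0.4375 < 0 → [2.5, 2.75]
midpoint 2.625: g = 0.7031 > 0 → [2.625, 2.75]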